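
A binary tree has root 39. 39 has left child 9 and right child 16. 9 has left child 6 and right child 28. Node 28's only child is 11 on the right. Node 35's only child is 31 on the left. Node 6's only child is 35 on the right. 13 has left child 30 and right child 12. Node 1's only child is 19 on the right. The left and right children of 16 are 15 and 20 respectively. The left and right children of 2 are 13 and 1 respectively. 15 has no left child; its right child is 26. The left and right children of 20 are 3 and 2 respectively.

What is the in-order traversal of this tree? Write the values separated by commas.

In-order visits the left subtree, then the node, then the right subtree.
At 39: go left to 9.
  At 9: go left to 6.
    At 6: no left child.
    Visit 6.
    At 6: go right to 35.
      At 35: go left to 31.
        31 is a leaf — visit 31.
      Visit 35.
      At 35: no right child.
  Visit 9.
  At 9: go right to 28.
    At 28: no left child.
    Visit 28.
    At 28: go right to 11.
      11 is a leaf — visit 11.
Visit 39.
At 39: go right to 16.
  At 16: go left to 15.
    At 15: no left child.
    Visit 15.
    At 15: go right to 26.
      26 is a leaf — visit 26.
  Visit 16.
  At 16: go right to 20.
    At 20: go left to 3.
      3 is a leaf — visit 3.
    Visit 20.
    At 20: go right to 2.
      At 2: go left to 13.
        At 13: go left to 30.
          30 is a leaf — visit 30.
        Visit 13.
        At 13: go right to 12.
          12 is a leaf — visit 12.
      Visit 2.
      At 2: go right to 1.
        At 1: no left child.
        Visit 1.
        At 1: go right to 19.
          19 is a leaf — visit 19.

6, 31, 35, 9, 28, 11, 39, 15, 26, 16, 3, 20, 30, 13, 12, 2, 1, 19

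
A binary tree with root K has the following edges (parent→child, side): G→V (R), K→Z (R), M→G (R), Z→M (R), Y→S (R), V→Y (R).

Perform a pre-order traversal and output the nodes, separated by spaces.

Pre-order visits the node, then its left subtree, then its right subtree.
Visit K.
At K: no left child.
At K: go right to Z.
  Visit Z.
  At Z: no left child.
  At Z: go right to M.
    Visit M.
    At M: no left child.
    At M: go right to G.
      Visit G.
      At G: no left child.
      At G: go right to V.
        Visit V.
        At V: no left child.
        At V: go right to Y.
          Visit Y.
          At Y: no left child.
          At Y: go right to S.
            S is a leaf — visit S.

K Z M G V Y S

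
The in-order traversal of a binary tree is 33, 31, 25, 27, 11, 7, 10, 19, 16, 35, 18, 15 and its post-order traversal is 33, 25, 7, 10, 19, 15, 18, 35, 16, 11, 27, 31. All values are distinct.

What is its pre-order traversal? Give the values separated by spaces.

31 33 27 25 11 16 19 10 7 35 18 15

The last element of post-order is the root; it splits in-order into left and right subtrees.
Root 31: left subtree has 1 node {33}, right has 10 {25, 27, 11, 7, 10, 19, 16, 35, 18, 15}.
  Root 27: left subtree has 1 node {25}, right has 8 {11, 7, 10, 19, 16, 35, 18, 15}.
    Root 11: left subtree has 0 nodes { }, right has 7 {7, 10, 19, 16, 35, 18, 15}.
      Root 16: left subtree has 3 nodes {7, 10, 19}, right has 3 {35, 18, 15}.
        Root 19: left subtree has 2 nodes {7, 10}, right has 0 { }.
          Root 10: left subtree has 1 node {7}, right has 0 { }.
        Root 35: left subtree has 0 nodes { }, right has 2 {18, 15}.
          Root 18: left subtree has 0 nodes { }, right has 1 {15}.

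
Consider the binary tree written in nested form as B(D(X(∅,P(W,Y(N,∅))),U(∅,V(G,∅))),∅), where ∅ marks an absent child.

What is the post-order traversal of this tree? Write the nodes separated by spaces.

Post-order visits the left subtree, then the right subtree, then the node.
At B: go left to D.
  At D: go left to X.
    At X: no left child.
    At X: go right to P.
      At P: go left to W.
        W is a leaf — visit W.
      At P: go right to Y.
        At Y: go left to N.
          N is a leaf — visit N.
        At Y: no right child.
        Visit Y.
      Visit P.
    Visit X.
  At D: go right to U.
    At U: no left child.
    At U: go right to V.
      At V: go left to G.
        G is a leaf — visit G.
      At V: no right child.
      Visit V.
    Visit U.
  Visit D.
At B: no right child.
Visit B.

W N Y P X G V U D B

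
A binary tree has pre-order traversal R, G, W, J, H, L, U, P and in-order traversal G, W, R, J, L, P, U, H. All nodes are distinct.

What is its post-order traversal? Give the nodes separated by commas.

The first element of pre-order is the root; it splits in-order into left and right subtrees.
Root R: left subtree has 2 nodes {G, W}, right has 5 {J, L, P, U, H}.
  Root G: left subtree has 0 nodes { }, right has 1 {W}.
  Root J: left subtree has 0 nodes { }, right has 4 {L, P, U, H}.
    Root H: left subtree has 3 nodes {L, P, U}, right has 0 { }.
      Root L: left subtree has 0 nodes { }, right has 2 {P, U}.
        Root U: left subtree has 1 node {P}, right has 0 { }.

W, G, P, U, L, H, J, R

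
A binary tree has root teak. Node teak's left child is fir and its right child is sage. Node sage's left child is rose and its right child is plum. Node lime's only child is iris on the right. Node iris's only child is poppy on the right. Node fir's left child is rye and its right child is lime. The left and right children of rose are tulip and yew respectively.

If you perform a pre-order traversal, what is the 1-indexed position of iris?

5

Pre-order visits the node, then its left subtree, then its right subtree.
Visit teak.
At teak: go left to fir.
  Visit fir.
  At fir: go left to rye.
    rye is a leaf — visit rye.
  At fir: go right to lime.
    Visit lime.
    At lime: no left child.
    At lime: go right to iris.
      Visit iris.
      At iris: no left child.
      At iris: go right to poppy.
        poppy is a leaf — visit poppy.
At teak: go right to sage.
  Visit sage.
  At sage: go left to rose.
    Visit rose.
    At rose: go left to tulip.
      tulip is a leaf — visit tulip.
    At rose: go right to yew.
      yew is a leaf — visit yew.
  At sage: go right to plum.
    plum is a leaf — visit plum.
Full pre-order sequence: teak, fir, rye, lime, iris, poppy, sage, rose, tulip, yew, plum.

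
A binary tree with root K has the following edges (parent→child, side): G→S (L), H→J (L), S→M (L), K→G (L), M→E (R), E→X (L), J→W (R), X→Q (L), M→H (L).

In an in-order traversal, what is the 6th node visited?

In-order visits the left subtree, then the node, then the right subtree.
At K: go left to G.
  At G: go left to S.
    At S: go left to M.
      At M: go left to H.
        At H: go left to J.
          At J: no left child.
          Visit J.
          At J: go right to W.
            W is a leaf — visit W.
        Visit H.
        At H: no right child.
      Visit M.
      At M: go right to E.
        At E: go left to X.
          At X: go left to Q.
            Q is a leaf — visit Q.
          Visit X.
          At X: no right child.
        Visit E.
        At E: no right child.
    Visit S.
    At S: no right child.
  Visit G.
  At G: no right child.
Visit K.
At K: no right child.
Full in-order sequence: J, W, H, M, Q, X, E, S, G, K.

X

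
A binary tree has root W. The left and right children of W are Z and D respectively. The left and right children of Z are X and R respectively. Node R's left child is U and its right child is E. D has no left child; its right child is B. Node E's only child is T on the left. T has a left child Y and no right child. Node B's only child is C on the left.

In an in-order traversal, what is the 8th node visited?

In-order visits the left subtree, then the node, then the right subtree.
At W: go left to Z.
  At Z: go left to X.
    X is a leaf — visit X.
  Visit Z.
  At Z: go right to R.
    At R: go left to U.
      U is a leaf — visit U.
    Visit R.
    At R: go right to E.
      At E: go left to T.
        At T: go left to Y.
          Y is a leaf — visit Y.
        Visit T.
        At T: no right child.
      Visit E.
      At E: no right child.
Visit W.
At W: go right to D.
  At D: no left child.
  Visit D.
  At D: go right to B.
    At B: go left to C.
      C is a leaf — visit C.
    Visit B.
    At B: no right child.
Full in-order sequence: X, Z, U, R, Y, T, E, W, D, C, B.

W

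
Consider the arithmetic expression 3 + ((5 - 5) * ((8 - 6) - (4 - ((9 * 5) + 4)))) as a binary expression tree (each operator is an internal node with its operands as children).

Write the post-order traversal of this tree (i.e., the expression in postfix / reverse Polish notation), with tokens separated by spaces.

3 5 5 - 8 6 - 4 9 5 * 4 + - - * +

Post-order on an expression tree gives postfix notation: for each operator, emit left operand, right operand, then the operator.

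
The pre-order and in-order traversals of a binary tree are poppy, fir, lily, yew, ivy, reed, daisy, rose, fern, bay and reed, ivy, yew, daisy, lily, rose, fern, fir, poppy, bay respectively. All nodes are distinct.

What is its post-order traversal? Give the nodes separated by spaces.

reed ivy daisy yew fern rose lily fir bay poppy

The first element of pre-order is the root; it splits in-order into left and right subtrees.
Root poppy: left subtree has 8 nodes {reed, ivy, yew, daisy, lily, rose, fern, fir}, right has 1 {bay}.
  Root fir: left subtree has 7 nodes {reed, ivy, yew, daisy, lily, rose, fern}, right has 0 { }.
    Root lily: left subtree has 4 nodes {reed, ivy, yew, daisy}, right has 2 {rose, fern}.
      Root yew: left subtree has 2 nodes {reed, ivy}, right has 1 {daisy}.
        Root ivy: left subtree has 1 node {reed}, right has 0 { }.
      Root rose: left subtree has 0 nodes { }, right has 1 {fern}.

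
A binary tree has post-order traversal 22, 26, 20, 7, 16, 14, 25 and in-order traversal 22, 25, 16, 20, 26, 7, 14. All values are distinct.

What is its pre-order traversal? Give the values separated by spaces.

The last element of post-order is the root; it splits in-order into left and right subtrees.
Root 25: left subtree has 1 node {22}, right has 5 {16, 20, 26, 7, 14}.
  Root 14: left subtree has 4 nodes {16, 20, 26, 7}, right has 0 { }.
    Root 16: left subtree has 0 nodes { }, right has 3 {20, 26, 7}.
      Root 7: left subtree has 2 nodes {20, 26}, right has 0 { }.
        Root 20: left subtree has 0 nodes { }, right has 1 {26}.

25 22 14 16 7 20 26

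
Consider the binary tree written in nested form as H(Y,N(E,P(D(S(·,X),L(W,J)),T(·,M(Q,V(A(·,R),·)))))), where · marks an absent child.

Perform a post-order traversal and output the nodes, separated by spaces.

Post-order visits the left subtree, then the right subtree, then the node.
At H: go left to Y.
  Y is a leaf — visit Y.
At H: go right to N.
  At N: go left to E.
    E is a leaf — visit E.
  At N: go right to P.
    At P: go left to D.
      At D: go left to S.
        At S: no left child.
        At S: go right to X.
          X is a leaf — visit X.
        Visit S.
      At D: go right to L.
        At L: go left to W.
          W is a leaf — visit W.
        At L: go right to J.
          J is a leaf — visit J.
        Visit L.
      Visit D.
    At P: go right to T.
      At T: no left child.
      At T: go right to M.
        At M: go left to Q.
          Q is a leaf — visit Q.
        At M: go right to V.
          At V: go left to A.
            At A: no left child.
            At A: go right to R.
              R is a leaf — visit R.
            Visit A.
          At V: no right child.
          Visit V.
        Visit M.
      Visit T.
    Visit P.
  Visit N.
Visit H.

Y E X S W J L D Q R A V M T P N H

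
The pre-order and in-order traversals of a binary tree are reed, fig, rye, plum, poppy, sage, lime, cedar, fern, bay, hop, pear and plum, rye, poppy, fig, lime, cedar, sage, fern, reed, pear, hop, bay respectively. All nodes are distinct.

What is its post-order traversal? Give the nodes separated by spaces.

The first element of pre-order is the root; it splits in-order into left and right subtrees.
Root reed: left subtree has 8 nodes {plum, rye, poppy, fig, lime, cedar, sage, fern}, right has 3 {pear, hop, bay}.
  Root fig: left subtree has 3 nodes {plum, rye, poppy}, right has 4 {lime, cedar, sage, fern}.
    Root rye: left subtree has 1 node {plum}, right has 1 {poppy}.
    Root sage: left subtree has 2 nodes {lime, cedar}, right has 1 {fern}.
      Root lime: left subtree has 0 nodes { }, right has 1 {cedar}.
  Root bay: left subtree has 2 nodes {pear, hop}, right has 0 { }.
    Root hop: left subtree has 1 node {pear}, right has 0 { }.

plum poppy rye cedar lime fern sage fig pear hop bay reed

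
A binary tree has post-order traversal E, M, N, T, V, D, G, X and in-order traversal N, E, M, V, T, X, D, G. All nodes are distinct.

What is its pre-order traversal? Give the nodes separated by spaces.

X V N M E T G D

The last element of post-order is the root; it splits in-order into left and right subtrees.
Root X: left subtree has 5 nodes {N, E, M, V, T}, right has 2 {D, G}.
  Root V: left subtree has 3 nodes {N, E, M}, right has 1 {T}.
    Root N: left subtree has 0 nodes { }, right has 2 {E, M}.
      Root M: left subtree has 1 node {E}, right has 0 { }.
  Root G: left subtree has 1 node {D}, right has 0 { }.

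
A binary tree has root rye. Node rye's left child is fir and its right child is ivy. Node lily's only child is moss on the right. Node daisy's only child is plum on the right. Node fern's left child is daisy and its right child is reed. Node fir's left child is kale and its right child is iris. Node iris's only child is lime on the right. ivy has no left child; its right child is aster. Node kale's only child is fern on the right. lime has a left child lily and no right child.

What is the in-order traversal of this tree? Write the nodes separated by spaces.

In-order visits the left subtree, then the node, then the right subtree.
At rye: go left to fir.
  At fir: go left to kale.
    At kale: no left child.
    Visit kale.
    At kale: go right to fern.
      At fern: go left to daisy.
        At daisy: no left child.
        Visit daisy.
        At daisy: go right to plum.
          plum is a leaf — visit plum.
      Visit fern.
      At fern: go right to reed.
        reed is a leaf — visit reed.
  Visit fir.
  At fir: go right to iris.
    At iris: no left child.
    Visit iris.
    At iris: go right to lime.
      At lime: go left to lily.
        At lily: no left child.
        Visit lily.
        At lily: go right to moss.
          moss is a leaf — visit moss.
      Visit lime.
      At lime: no right child.
Visit rye.
At rye: go right to ivy.
  At ivy: no left child.
  Visit ivy.
  At ivy: go right to aster.
    aster is a leaf — visit aster.

kale daisy plum fern reed fir iris lily moss lime rye ivy aster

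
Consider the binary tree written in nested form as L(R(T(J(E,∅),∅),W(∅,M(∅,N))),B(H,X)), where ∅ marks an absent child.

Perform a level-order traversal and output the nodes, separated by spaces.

Level-order visits nodes level by level from the root, left to right within each level.
Level 0: L
Level 1: R, B
Level 2: T, W, H, X
Level 3: J, M
Level 4: E, N

L R B T W H X J M E N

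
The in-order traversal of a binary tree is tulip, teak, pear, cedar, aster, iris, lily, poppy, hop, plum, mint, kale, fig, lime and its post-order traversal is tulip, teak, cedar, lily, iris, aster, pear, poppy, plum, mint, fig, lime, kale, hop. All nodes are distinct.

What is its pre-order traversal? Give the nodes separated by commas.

hop, poppy, pear, teak, tulip, aster, cedar, iris, lily, kale, mint, plum, lime, fig

The last element of post-order is the root; it splits in-order into left and right subtrees.
Root hop: left subtree has 8 nodes {tulip, teak, pear, cedar, aster, iris, lily, poppy}, right has 5 {plum, mint, kale, fig, lime}.
  Root poppy: left subtree has 7 nodes {tulip, teak, pear, cedar, aster, iris, lily}, right has 0 { }.
    Root pear: left subtree has 2 nodes {tulip, teak}, right has 4 {cedar, aster, iris, lily}.
      Root teak: left subtree has 1 node {tulip}, right has 0 { }.
      Root aster: left subtree has 1 node {cedar}, right has 2 {iris, lily}.
        Root iris: left subtree has 0 nodes { }, right has 1 {lily}.
  Root kale: left subtree has 2 nodes {plum, mint}, right has 2 {fig, lime}.
    Root mint: left subtree has 1 node {plum}, right has 0 { }.
    Root lime: left subtree has 1 node {fig}, right has 0 { }.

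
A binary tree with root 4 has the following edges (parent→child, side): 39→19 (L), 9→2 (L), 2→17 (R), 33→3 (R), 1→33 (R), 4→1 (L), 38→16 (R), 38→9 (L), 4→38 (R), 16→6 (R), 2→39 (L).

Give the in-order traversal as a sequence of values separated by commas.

In-order visits the left subtree, then the node, then the right subtree.
At 4: go left to 1.
  At 1: no left child.
  Visit 1.
  At 1: go right to 33.
    At 33: no left child.
    Visit 33.
    At 33: go right to 3.
      3 is a leaf — visit 3.
Visit 4.
At 4: go right to 38.
  At 38: go left to 9.
    At 9: go left to 2.
      At 2: go left to 39.
        At 39: go left to 19.
          19 is a leaf — visit 19.
        Visit 39.
        At 39: no right child.
      Visit 2.
      At 2: go right to 17.
        17 is a leaf — visit 17.
    Visit 9.
    At 9: no right child.
  Visit 38.
  At 38: go right to 16.
    At 16: no left child.
    Visit 16.
    At 16: go right to 6.
      6 is a leaf — visit 6.

1, 33, 3, 4, 19, 39, 2, 17, 9, 38, 16, 6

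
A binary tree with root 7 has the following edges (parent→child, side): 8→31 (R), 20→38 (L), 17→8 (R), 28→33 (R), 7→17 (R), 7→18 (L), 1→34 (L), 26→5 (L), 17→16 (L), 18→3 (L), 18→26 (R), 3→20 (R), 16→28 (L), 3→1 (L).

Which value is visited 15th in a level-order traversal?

33

Level-order visits nodes level by level from the root, left to right within each level.
Level 0: 7
Level 1: 18, 17
Level 2: 3, 26, 16, 8
Level 3: 1, 20, 5, 28, 31
Level 4: 34, 38, 33
Full level-order sequence: 7, 18, 17, 3, 26, 16, 8, 1, 20, 5, 28, 31, 34, 38, 33.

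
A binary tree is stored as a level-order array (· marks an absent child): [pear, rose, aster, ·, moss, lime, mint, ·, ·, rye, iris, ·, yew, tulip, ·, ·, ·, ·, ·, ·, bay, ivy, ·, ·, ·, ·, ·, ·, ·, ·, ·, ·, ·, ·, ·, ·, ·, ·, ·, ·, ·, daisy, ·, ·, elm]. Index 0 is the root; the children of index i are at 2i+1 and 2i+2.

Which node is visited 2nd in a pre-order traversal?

Pre-order visits the node, then its left subtree, then its right subtree.
Visit pear.
At pear: go left to rose.
  Visit rose.
  At rose: no left child.
  At rose: go right to moss.
    Visit moss.
    At moss: go left to rye.
      Visit rye.
      At rye: no left child.
      At rye: go right to bay.
        Visit bay.
        At bay: go left to daisy.
          daisy is a leaf — visit daisy.
        At bay: no right child.
    At moss: go right to iris.
      Visit iris.
      At iris: go left to ivy.
        Visit ivy.
        At ivy: no left child.
        At ivy: go right to elm.
          elm is a leaf — visit elm.
      At iris: no right child.
At pear: go right to aster.
  Visit aster.
  At aster: go left to lime.
    Visit lime.
    At lime: no left child.
    At lime: go right to yew.
      yew is a leaf — visit yew.
  At aster: go right to mint.
    Visit mint.
    At mint: go left to tulip.
      tulip is a leaf — visit tulip.
    At mint: no right child.
Full pre-order sequence: pear, rose, moss, rye, bay, daisy, iris, ivy, elm, aster, lime, yew, mint, tulip.

rose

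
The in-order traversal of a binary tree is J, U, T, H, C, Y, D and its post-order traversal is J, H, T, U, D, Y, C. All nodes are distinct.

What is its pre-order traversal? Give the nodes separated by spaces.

The last element of post-order is the root; it splits in-order into left and right subtrees.
Root C: left subtree has 4 nodes {J, U, T, H}, right has 2 {Y, D}.
  Root U: left subtree has 1 node {J}, right has 2 {T, H}.
    Root T: left subtree has 0 nodes { }, right has 1 {H}.
  Root Y: left subtree has 0 nodes { }, right has 1 {D}.

C U J T H Y D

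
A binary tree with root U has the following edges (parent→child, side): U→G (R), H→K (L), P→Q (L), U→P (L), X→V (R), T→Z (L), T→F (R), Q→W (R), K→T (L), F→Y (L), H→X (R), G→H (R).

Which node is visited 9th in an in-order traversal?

F

In-order visits the left subtree, then the node, then the right subtree.
At U: go left to P.
  At P: go left to Q.
    At Q: no left child.
    Visit Q.
    At Q: go right to W.
      W is a leaf — visit W.
  Visit P.
  At P: no right child.
Visit U.
At U: go right to G.
  At G: no left child.
  Visit G.
  At G: go right to H.
    At H: go left to K.
      At K: go left to T.
        At T: go left to Z.
          Z is a leaf — visit Z.
        Visit T.
        At T: go right to F.
          At F: go left to Y.
            Y is a leaf — visit Y.
          Visit F.
          At F: no right child.
      Visit K.
      At K: no right child.
    Visit H.
    At H: go right to X.
      At X: no left child.
      Visit X.
      At X: go right to V.
        V is a leaf — visit V.
Full in-order sequence: Q, W, P, U, G, Z, T, Y, F, K, H, X, V.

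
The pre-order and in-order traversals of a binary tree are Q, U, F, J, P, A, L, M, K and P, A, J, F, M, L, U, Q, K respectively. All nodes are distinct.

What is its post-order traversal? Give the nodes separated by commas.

A, P, J, M, L, F, U, K, Q

The first element of pre-order is the root; it splits in-order into left and right subtrees.
Root Q: left subtree has 7 nodes {P, A, J, F, M, L, U}, right has 1 {K}.
  Root U: left subtree has 6 nodes {P, A, J, F, M, L}, right has 0 { }.
    Root F: left subtree has 3 nodes {P, A, J}, right has 2 {M, L}.
      Root J: left subtree has 2 nodes {P, A}, right has 0 { }.
        Root P: left subtree has 0 nodes { }, right has 1 {A}.
      Root L: left subtree has 1 node {M}, right has 0 { }.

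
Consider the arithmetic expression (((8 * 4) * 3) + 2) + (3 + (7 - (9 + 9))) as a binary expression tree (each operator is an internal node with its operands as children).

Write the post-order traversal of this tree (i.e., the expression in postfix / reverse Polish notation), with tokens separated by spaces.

8 4 * 3 * 2 + 3 7 9 9 + - + +

Post-order on an expression tree gives postfix notation: for each operator, emit left operand, right operand, then the operator.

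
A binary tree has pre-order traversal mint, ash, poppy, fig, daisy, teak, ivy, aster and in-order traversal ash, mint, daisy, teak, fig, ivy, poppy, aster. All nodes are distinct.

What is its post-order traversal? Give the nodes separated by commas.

The first element of pre-order is the root; it splits in-order into left and right subtrees.
Root mint: left subtree has 1 node {ash}, right has 6 {daisy, teak, fig, ivy, poppy, aster}.
  Root poppy: left subtree has 4 nodes {daisy, teak, fig, ivy}, right has 1 {aster}.
    Root fig: left subtree has 2 nodes {daisy, teak}, right has 1 {ivy}.
      Root daisy: left subtree has 0 nodes { }, right has 1 {teak}.

ash, teak, daisy, ivy, fig, aster, poppy, mint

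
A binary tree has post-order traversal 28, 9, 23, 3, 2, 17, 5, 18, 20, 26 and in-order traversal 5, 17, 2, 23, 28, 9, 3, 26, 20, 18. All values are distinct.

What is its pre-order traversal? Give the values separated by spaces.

The last element of post-order is the root; it splits in-order into left and right subtrees.
Root 26: left subtree has 7 nodes {5, 17, 2, 23, 28, 9, 3}, right has 2 {20, 18}.
  Root 5: left subtree has 0 nodes { }, right has 6 {17, 2, 23, 28, 9, 3}.
    Root 17: left subtree has 0 nodes { }, right has 5 {2, 23, 28, 9, 3}.
      Root 2: left subtree has 0 nodes { }, right has 4 {23, 28, 9, 3}.
        Root 3: left subtree has 3 nodes {23, 28, 9}, right has 0 { }.
          Root 23: left subtree has 0 nodes { }, right has 2 {28, 9}.
            Root 9: left subtree has 1 node {28}, right has 0 { }.
  Root 20: left subtree has 0 nodes { }, right has 1 {18}.

26 5 17 2 3 23 9 28 20 18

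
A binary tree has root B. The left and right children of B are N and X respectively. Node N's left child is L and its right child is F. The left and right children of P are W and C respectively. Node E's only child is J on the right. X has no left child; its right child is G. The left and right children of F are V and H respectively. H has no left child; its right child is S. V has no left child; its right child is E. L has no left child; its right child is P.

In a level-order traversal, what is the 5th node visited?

F

Level-order visits nodes level by level from the root, left to right within each level.
Level 0: B
Level 1: N, X
Level 2: L, F, G
Level 3: P, V, H
Level 4: W, C, E, S
Level 5: J
Full level-order sequence: B, N, X, L, F, G, P, V, H, W, C, E, S, J.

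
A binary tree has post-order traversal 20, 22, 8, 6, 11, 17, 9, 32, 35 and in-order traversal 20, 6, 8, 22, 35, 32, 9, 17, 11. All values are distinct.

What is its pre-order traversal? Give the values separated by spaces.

The last element of post-order is the root; it splits in-order into left and right subtrees.
Root 35: left subtree has 4 nodes {20, 6, 8, 22}, right has 4 {32, 9, 17, 11}.
  Root 6: left subtree has 1 node {20}, right has 2 {8, 22}.
    Root 8: left subtree has 0 nodes { }, right has 1 {22}.
  Root 32: left subtree has 0 nodes { }, right has 3 {9, 17, 11}.
    Root 9: left subtree has 0 nodes { }, right has 2 {17, 11}.
      Root 17: left subtree has 0 nodes { }, right has 1 {11}.

35 6 20 8 22 32 9 17 11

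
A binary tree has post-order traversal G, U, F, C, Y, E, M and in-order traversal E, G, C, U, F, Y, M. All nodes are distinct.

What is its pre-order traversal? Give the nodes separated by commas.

M, E, Y, C, G, F, U

The last element of post-order is the root; it splits in-order into left and right subtrees.
Root M: left subtree has 6 nodes {E, G, C, U, F, Y}, right has 0 { }.
  Root E: left subtree has 0 nodes { }, right has 5 {G, C, U, F, Y}.
    Root Y: left subtree has 4 nodes {G, C, U, F}, right has 0 { }.
      Root C: left subtree has 1 node {G}, right has 2 {U, F}.
        Root F: left subtree has 1 node {U}, right has 0 { }.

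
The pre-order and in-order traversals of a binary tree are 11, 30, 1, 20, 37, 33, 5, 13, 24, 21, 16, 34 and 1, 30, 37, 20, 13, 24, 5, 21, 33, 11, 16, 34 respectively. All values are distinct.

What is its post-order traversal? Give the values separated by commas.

The first element of pre-order is the root; it splits in-order into left and right subtrees.
Root 11: left subtree has 9 nodes {1, 30, 37, 20, 13, 24, 5, 21, 33}, right has 2 {16, 34}.
  Root 30: left subtree has 1 node {1}, right has 7 {37, 20, 13, 24, 5, 21, 33}.
    Root 20: left subtree has 1 node {37}, right has 5 {13, 24, 5, 21, 33}.
      Root 33: left subtree has 4 nodes {13, 24, 5, 21}, right has 0 { }.
        Root 5: left subtree has 2 nodes {13, 24}, right has 1 {21}.
          Root 13: left subtree has 0 nodes { }, right has 1 {24}.
  Root 16: left subtree has 0 nodes { }, right has 1 {34}.

1, 37, 24, 13, 21, 5, 33, 20, 30, 34, 16, 11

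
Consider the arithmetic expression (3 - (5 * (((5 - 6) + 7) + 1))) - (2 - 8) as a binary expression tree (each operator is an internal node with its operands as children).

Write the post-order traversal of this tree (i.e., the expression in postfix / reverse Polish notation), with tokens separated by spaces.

3 5 5 6 - 7 + 1 + * - 2 8 - -

Post-order on an expression tree gives postfix notation: for each operator, emit left operand, right operand, then the operator.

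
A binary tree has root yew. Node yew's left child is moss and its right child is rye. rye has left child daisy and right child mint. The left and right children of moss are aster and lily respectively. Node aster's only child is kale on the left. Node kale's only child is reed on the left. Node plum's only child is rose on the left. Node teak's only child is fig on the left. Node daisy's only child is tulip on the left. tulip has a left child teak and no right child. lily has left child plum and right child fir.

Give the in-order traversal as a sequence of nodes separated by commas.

reed, kale, aster, moss, rose, plum, lily, fir, yew, fig, teak, tulip, daisy, rye, mint

In-order visits the left subtree, then the node, then the right subtree.
At yew: go left to moss.
  At moss: go left to aster.
    At aster: go left to kale.
      At kale: go left to reed.
        reed is a leaf — visit reed.
      Visit kale.
      At kale: no right child.
    Visit aster.
    At aster: no right child.
  Visit moss.
  At moss: go right to lily.
    At lily: go left to plum.
      At plum: go left to rose.
        rose is a leaf — visit rose.
      Visit plum.
      At plum: no right child.
    Visit lily.
    At lily: go right to fir.
      fir is a leaf — visit fir.
Visit yew.
At yew: go right to rye.
  At rye: go left to daisy.
    At daisy: go left to tulip.
      At tulip: go left to teak.
        At teak: go left to fig.
          fig is a leaf — visit fig.
        Visit teak.
        At teak: no right child.
      Visit tulip.
      At tulip: no right child.
    Visit daisy.
    At daisy: no right child.
  Visit rye.
  At rye: go right to mint.
    mint is a leaf — visit mint.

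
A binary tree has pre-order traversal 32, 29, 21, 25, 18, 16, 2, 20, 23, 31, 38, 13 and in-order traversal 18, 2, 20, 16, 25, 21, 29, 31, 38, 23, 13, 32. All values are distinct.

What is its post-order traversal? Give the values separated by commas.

20, 2, 16, 18, 25, 21, 38, 31, 13, 23, 29, 32

The first element of pre-order is the root; it splits in-order into left and right subtrees.
Root 32: left subtree has 11 nodes {18, 2, 20, 16, 25, 21, 29, 31, 38, 23, 13}, right has 0 { }.
  Root 29: left subtree has 6 nodes {18, 2, 20, 16, 25, 21}, right has 4 {31, 38, 23, 13}.
    Root 21: left subtree has 5 nodes {18, 2, 20, 16, 25}, right has 0 { }.
      Root 25: left subtree has 4 nodes {18, 2, 20, 16}, right has 0 { }.
        Root 18: left subtree has 0 nodes { }, right has 3 {2, 20, 16}.
          Root 16: left subtree has 2 nodes {2, 20}, right has 0 { }.
            Root 2: left subtree has 0 nodes { }, right has 1 {20}.
    Root 23: left subtree has 2 nodes {31, 38}, right has 1 {13}.
      Root 31: left subtree has 0 nodes { }, right has 1 {38}.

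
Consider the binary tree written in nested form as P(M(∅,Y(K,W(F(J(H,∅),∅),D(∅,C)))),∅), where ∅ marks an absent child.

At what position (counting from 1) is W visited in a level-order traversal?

Level-order visits nodes level by level from the root, left to right within each level.
Level 0: P
Level 1: M
Level 2: Y
Level 3: K, W
Level 4: F, D
Level 5: J, C
Level 6: H
Full level-order sequence: P, M, Y, K, W, F, D, J, C, H.

5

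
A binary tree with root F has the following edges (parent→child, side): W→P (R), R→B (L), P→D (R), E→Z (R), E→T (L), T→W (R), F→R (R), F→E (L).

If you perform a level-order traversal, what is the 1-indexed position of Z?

5

Level-order visits nodes level by level from the root, left to right within each level.
Level 0: F
Level 1: E, R
Level 2: T, Z, B
Level 3: W
Level 4: P
Level 5: D
Full level-order sequence: F, E, R, T, Z, B, W, P, D.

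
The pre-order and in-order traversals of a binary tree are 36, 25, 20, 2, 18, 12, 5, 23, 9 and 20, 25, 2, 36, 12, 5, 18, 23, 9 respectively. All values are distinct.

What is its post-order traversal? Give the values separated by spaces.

The first element of pre-order is the root; it splits in-order into left and right subtrees.
Root 36: left subtree has 3 nodes {20, 25, 2}, right has 5 {12, 5, 18, 23, 9}.
  Root 25: left subtree has 1 node {20}, right has 1 {2}.
  Root 18: left subtree has 2 nodes {12, 5}, right has 2 {23, 9}.
    Root 12: left subtree has 0 nodes { }, right has 1 {5}.
    Root 23: left subtree has 0 nodes { }, right has 1 {9}.

20 2 25 5 12 9 23 18 36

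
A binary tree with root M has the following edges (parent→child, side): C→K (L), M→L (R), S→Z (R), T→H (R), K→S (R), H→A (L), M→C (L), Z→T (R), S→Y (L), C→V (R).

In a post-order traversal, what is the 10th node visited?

L

Post-order visits the left subtree, then the right subtree, then the node.
At M: go left to C.
  At C: go left to K.
    At K: no left child.
    At K: go right to S.
      At S: go left to Y.
        Y is a leaf — visit Y.
      At S: go right to Z.
        At Z: no left child.
        At Z: go right to T.
          At T: no left child.
          At T: go right to H.
            At H: go left to A.
              A is a leaf — visit A.
            At H: no right child.
            Visit H.
          Visit T.
        Visit Z.
      Visit S.
    Visit K.
  At C: go right to V.
    V is a leaf — visit V.
  Visit C.
At M: go right to L.
  L is a leaf — visit L.
Visit M.
Full post-order sequence: Y, A, H, T, Z, S, K, V, C, L, M.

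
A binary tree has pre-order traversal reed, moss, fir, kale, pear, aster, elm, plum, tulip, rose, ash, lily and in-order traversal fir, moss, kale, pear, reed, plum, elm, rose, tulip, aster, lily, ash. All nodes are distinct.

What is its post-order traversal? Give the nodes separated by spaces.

The first element of pre-order is the root; it splits in-order into left and right subtrees.
Root reed: left subtree has 4 nodes {fir, moss, kale, pear}, right has 7 {plum, elm, rose, tulip, aster, lily, ash}.
  Root moss: left subtree has 1 node {fir}, right has 2 {kale, pear}.
    Root kale: left subtree has 0 nodes { }, right has 1 {pear}.
  Root aster: left subtree has 4 nodes {plum, elm, rose, tulip}, right has 2 {lily, ash}.
    Root elm: left subtree has 1 node {plum}, right has 2 {rose, tulip}.
      Root tulip: left subtree has 1 node {rose}, right has 0 { }.
    Root ash: left subtree has 1 node {lily}, right has 0 { }.

fir pear kale moss plum rose tulip elm lily ash aster reed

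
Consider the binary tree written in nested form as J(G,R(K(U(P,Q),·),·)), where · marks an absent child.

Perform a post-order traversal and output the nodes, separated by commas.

Post-order visits the left subtree, then the right subtree, then the node.
At J: go left to G.
  G is a leaf — visit G.
At J: go right to R.
  At R: go left to K.
    At K: go left to U.
      At U: go left to P.
        P is a leaf — visit P.
      At U: go right to Q.
        Q is a leaf — visit Q.
      Visit U.
    At K: no right child.
    Visit K.
  At R: no right child.
  Visit R.
Visit J.

G, P, Q, U, K, R, J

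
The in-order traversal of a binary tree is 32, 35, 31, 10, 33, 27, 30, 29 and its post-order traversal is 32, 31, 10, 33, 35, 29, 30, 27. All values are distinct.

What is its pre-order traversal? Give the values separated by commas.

27, 35, 32, 33, 10, 31, 30, 29

The last element of post-order is the root; it splits in-order into left and right subtrees.
Root 27: left subtree has 5 nodes {32, 35, 31, 10, 33}, right has 2 {30, 29}.
  Root 35: left subtree has 1 node {32}, right has 3 {31, 10, 33}.
    Root 33: left subtree has 2 nodes {31, 10}, right has 0 { }.
      Root 10: left subtree has 1 node {31}, right has 0 { }.
  Root 30: left subtree has 0 nodes { }, right has 1 {29}.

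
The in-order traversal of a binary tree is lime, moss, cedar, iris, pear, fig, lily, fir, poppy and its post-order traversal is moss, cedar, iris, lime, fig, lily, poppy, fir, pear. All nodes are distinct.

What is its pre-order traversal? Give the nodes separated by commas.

pear, lime, iris, cedar, moss, fir, lily, fig, poppy

The last element of post-order is the root; it splits in-order into left and right subtrees.
Root pear: left subtree has 4 nodes {lime, moss, cedar, iris}, right has 4 {fig, lily, fir, poppy}.
  Root lime: left subtree has 0 nodes { }, right has 3 {moss, cedar, iris}.
    Root iris: left subtree has 2 nodes {moss, cedar}, right has 0 { }.
      Root cedar: left subtree has 1 node {moss}, right has 0 { }.
  Root fir: left subtree has 2 nodes {fig, lily}, right has 1 {poppy}.
    Root lily: left subtree has 1 node {fig}, right has 0 { }.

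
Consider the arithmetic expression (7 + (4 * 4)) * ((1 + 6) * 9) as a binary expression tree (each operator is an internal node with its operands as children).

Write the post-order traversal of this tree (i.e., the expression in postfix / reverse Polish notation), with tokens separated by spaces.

7 4 4 * + 1 6 + 9 * *

Post-order on an expression tree gives postfix notation: for each operator, emit left operand, right operand, then the operator.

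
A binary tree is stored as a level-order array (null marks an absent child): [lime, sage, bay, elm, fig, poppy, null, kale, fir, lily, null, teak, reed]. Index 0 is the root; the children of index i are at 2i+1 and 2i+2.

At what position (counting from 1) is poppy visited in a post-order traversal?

9

Post-order visits the left subtree, then the right subtree, then the node.
At lime: go left to sage.
  At sage: go left to elm.
    At elm: go left to kale.
      kale is a leaf — visit kale.
    At elm: go right to fir.
      fir is a leaf — visit fir.
    Visit elm.
  At sage: go right to fig.
    At fig: go left to lily.
      lily is a leaf — visit lily.
    At fig: no right child.
    Visit fig.
  Visit sage.
At lime: go right to bay.
  At bay: go left to poppy.
    At poppy: go left to teak.
      teak is a leaf — visit teak.
    At poppy: go right to reed.
      reed is a leaf — visit reed.
    Visit poppy.
  At bay: no right child.
  Visit bay.
Visit lime.
Full post-order sequence: kale, fir, elm, lily, fig, sage, teak, reed, poppy, bay, lime.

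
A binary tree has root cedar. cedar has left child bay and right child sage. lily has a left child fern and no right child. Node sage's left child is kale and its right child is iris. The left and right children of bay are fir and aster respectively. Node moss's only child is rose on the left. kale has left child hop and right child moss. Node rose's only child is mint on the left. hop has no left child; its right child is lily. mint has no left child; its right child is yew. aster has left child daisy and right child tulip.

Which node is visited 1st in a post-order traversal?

fir

Post-order visits the left subtree, then the right subtree, then the node.
At cedar: go left to bay.
  At bay: go left to fir.
    fir is a leaf — visit fir.
  At bay: go right to aster.
    At aster: go left to daisy.
      daisy is a leaf — visit daisy.
    At aster: go right to tulip.
      tulip is a leaf — visit tulip.
    Visit aster.
  Visit bay.
At cedar: go right to sage.
  At sage: go left to kale.
    At kale: go left to hop.
      At hop: no left child.
      At hop: go right to lily.
        At lily: go left to fern.
          fern is a leaf — visit fern.
        At lily: no right child.
        Visit lily.
      Visit hop.
    At kale: go right to moss.
      At moss: go left to rose.
        At rose: go left to mint.
          At mint: no left child.
          At mint: go right to yew.
            yew is a leaf — visit yew.
          Visit mint.
        At rose: no right child.
        Visit rose.
      At moss: no right child.
      Visit moss.
    Visit kale.
  At sage: go right to iris.
    iris is a leaf — visit iris.
  Visit sage.
Visit cedar.
Full post-order sequence: fir, daisy, tulip, aster, bay, fern, lily, hop, yew, mint, rose, moss, kale, iris, sage, cedar.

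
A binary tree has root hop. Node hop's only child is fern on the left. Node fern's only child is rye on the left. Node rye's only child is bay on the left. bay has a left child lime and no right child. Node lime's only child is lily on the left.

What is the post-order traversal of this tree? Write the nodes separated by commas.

lily, lime, bay, rye, fern, hop

Post-order visits the left subtree, then the right subtree, then the node.
At hop: go left to fern.
  At fern: go left to rye.
    At rye: go left to bay.
      At bay: go left to lime.
        At lime: go left to lily.
          lily is a leaf — visit lily.
        At lime: no right child.
        Visit lime.
      At bay: no right child.
      Visit bay.
    At rye: no right child.
    Visit rye.
  At fern: no right child.
  Visit fern.
At hop: no right child.
Visit hop.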